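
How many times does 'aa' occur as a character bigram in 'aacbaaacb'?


Scanning 'aacbaaacb' for bigram 'aa':
  Position 0: 'aa' -> MATCH
  Position 1: 'ac' -> no
  Position 2: 'cb' -> no
  Position 3: 'ba' -> no
  Position 4: 'aa' -> MATCH
  Position 5: 'aa' -> MATCH
  Position 6: 'ac' -> no
  Position 7: 'cb' -> no
Total matches: 3

3


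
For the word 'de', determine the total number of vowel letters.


Scanning each character of 'de':
  Position 1: 'd' -> consonant (running count: 0)
  Position 2: 'e' -> vowel (running count: 1)
Total vowels: 1

1


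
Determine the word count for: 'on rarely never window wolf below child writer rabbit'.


Counting words by splitting on spaces:
  Word 1: 'on'
  Word 2: 'rarely'
  Word 3: 'never'
  Word 4: 'window'
  Word 5: 'wolf'
  Word 6: 'below'
  Word 7: 'child'
  Word 8: 'writer'
  Word 9: 'rabbit'
Total words: 9

9


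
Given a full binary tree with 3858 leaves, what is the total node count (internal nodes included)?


Leaf nodes (terminals): 3858
Internal nodes = n - 1 = 3858 - 1 = 3857
Total = leaves + internal = 3858 + 3857 = 7715

7715


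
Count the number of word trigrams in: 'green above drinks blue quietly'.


Word trigrams from [5] words:
  Trigram 1: (green above drinks)
  Trigram 2: (above drinks blue)
  Trigram 3: (drinks blue quietly)
Total word trigrams: 5 - 2 = 3

3


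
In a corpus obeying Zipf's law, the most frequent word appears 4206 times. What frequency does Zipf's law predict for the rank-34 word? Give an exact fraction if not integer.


Zipf's law: freq(rank) = f1 / rank
f1 = 4206, rank = 34
freq = 4206 / 34
GCD(4206, 34) = 2
Simplified: 2103/17

2103/17


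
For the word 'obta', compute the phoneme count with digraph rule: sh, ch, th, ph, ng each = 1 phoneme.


Parsing 'obta' greedily, digraphs first:
  'o' -> vowel phoneme (phonemes so far: 1)
  'b' -> consonant phoneme (phonemes so far: 2)
  't' -> consonant phoneme (phonemes so far: 3)
  'a' -> vowel phoneme (phonemes so far: 4)
Total phonemes: 4

4


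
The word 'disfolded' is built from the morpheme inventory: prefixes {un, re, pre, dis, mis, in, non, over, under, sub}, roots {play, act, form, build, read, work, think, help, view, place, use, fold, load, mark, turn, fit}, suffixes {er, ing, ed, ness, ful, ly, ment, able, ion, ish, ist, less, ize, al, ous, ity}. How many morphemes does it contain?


Segmenting 'disfolded' against the inventory:
  'dis' -> prefix (morpheme 1)
  'fold' -> root (morpheme 2)
  'ed' -> suffix (morpheme 3)
Total morphemes: 3

3


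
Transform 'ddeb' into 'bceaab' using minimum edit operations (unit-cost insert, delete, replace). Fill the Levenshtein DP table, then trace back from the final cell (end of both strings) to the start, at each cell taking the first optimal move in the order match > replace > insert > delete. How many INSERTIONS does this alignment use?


Edit distance = 4. Backtracking from cell (4, 6) with preference match > replace > insert > delete,
then listing the resulting alignment 'ddeb' -> 'bceaab' left to right:
  Step 1: replace d->b
  Step 2: replace d->c
  Step 3: keep 'e'
  Step 4: insert 'a' [insertion #1]
  Step 5: insert 'a' [insertion #2]
  Step 6: keep 'b'
Total insertions: 2

2


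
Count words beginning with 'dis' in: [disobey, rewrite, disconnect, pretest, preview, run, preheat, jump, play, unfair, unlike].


Checking each word for prefix 'dis':
  'disobey' -> YES, starts with 'dis' (count: 1)
  'rewrite' -> no (count: 1)
  'disconnect' -> YES, starts with 'dis' (count: 2)
  'pretest' -> no (count: 2)
  'preview' -> no (count: 2)
  'run' -> no (count: 2)
  'preheat' -> no (count: 2)
  'jump' -> no (count: 2)
  'play' -> no (count: 2)
  'unfair' -> no (count: 2)
  'unlike' -> no (count: 2)
Total with prefix 'dis': 2

2


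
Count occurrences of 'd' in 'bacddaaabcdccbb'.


Scanning 'bacddaaabcdccbb' for 'd':
  Position 3: 'd' -> MATCH (count: 1)
  Position 4: 'd' -> MATCH (count: 2)
  Position 10: 'd' -> MATCH (count: 3)
Total occurrences of 'd': 3

3


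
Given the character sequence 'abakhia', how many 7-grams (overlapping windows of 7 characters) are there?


String 'abakhia' has length L = 7.
Number of overlapping n-grams = L - n + 1
Substituting: 7 - 7 + 1 = 1

1


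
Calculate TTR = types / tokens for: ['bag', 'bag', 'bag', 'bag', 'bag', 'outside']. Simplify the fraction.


Tokens: 6
Unique types: ('bag', 'outside') = 2
TTR = 2/6
Simplify: divide both by 2 -> 1/3
TTR = 1/3

1/3


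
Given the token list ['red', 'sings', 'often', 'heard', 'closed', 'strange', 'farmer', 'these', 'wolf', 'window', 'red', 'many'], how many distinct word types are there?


Listing all tokens and tracking unique types:
  Token 1: 'red' -> NEW (unique so far: 1)
  Token 2: 'sings' -> NEW (unique so far: 2)
  Token 3: 'often' -> NEW (unique so far: 3)
  Token 4: 'heard' -> NEW (unique so far: 4)
  Token 5: 'closed' -> NEW (unique so far: 5)
  Token 6: 'strange' -> NEW (unique so far: 6)
  Token 7: 'farmer' -> NEW (unique so far: 7)
  Token 8: 'these' -> NEW (unique so far: 8)
  Token 9: 'wolf' -> NEW (unique so far: 9)
  Token 10: 'window' -> NEW (unique so far: 10)
  Token 11: 'red' -> duplicate (unique so far: 10)
  Token 12: 'many' -> NEW (unique so far: 11)
Unique types: ('closed', 'farmer', 'heard', 'many', 'often', 'red', 'sings', 'strange', 'these', 'window', 'wolf')
Vocabulary size: 11

11


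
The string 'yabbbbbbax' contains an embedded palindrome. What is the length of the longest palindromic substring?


Scanning 'yabbbbbbax' for palindromic substrings.
Substring at positions 1-8: 'abbbbbba'.
Check: reverse('abbbbbba') = 'abbbbbba' -> palindrome confirmed.
Neighbouring characters ('y' / 'x') break symmetry, so it cannot extend further.
No longer palindromic substring exists; longest length = 8

8


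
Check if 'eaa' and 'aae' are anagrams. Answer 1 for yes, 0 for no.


Sort characters of 'eaa': 'aae'
Sort characters of 'aae': 'aae'
Sorted forms match -> they ARE anagrams
Result: 1

1


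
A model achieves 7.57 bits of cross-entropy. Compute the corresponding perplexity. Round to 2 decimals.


Perplexity formula: PP = 2^H
H = 7.57
PP = 2^7.57
Decompose: 2^7.57 = 2^7 * 2^0.57
2^7 = 128, 2^0.57 ~ 1.4845236
PP ~ 128 * 1.4845236 = 190.0190208
Rounded to 2 decimals: 190.02

190.02


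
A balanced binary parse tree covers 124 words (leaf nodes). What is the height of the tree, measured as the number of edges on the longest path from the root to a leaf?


In a balanced binary tree with n leaves the deepest leaf is ceil(log2(n)) edges below the root.
log2(124) = 6.9542
ceil(6.9542) = 7
height (edges) = 7

7


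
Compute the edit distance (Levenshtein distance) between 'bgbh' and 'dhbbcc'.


Building DP table for s1='bgbh' (len 4) and s2='dhbbcc' (len 6):
       d  h  b  b  c  c
    0  1  2  3  4  5  6
  b 1  1  2  2  3  4  5
  g 2  2  2  3  3  4  5
  b 3  3  3  2  3  4  5
  h 4  4  3  3  3  4  5
Edit distance = dp[4][6] = 5

5


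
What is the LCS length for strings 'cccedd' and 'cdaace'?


DP table for LCS of 'cccedd' and 'cdaace':
       c  d  a  a  c  e
    0  0  0  0  0  0  0
  c 0  1  1  1  1  1  1
  c 0  1  1  1  1  2  2
  c 0  1  1  1  1  2  2
  e 0  1  1  1  1  2  3
  d 0  1  2  2  2  2  3
  d 0  1  2  2  2  2  3
LCS: 'cce'
LCS length = 3

3


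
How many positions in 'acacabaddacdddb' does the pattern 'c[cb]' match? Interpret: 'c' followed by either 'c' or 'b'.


Pattern: c[cb] means 'c' followed by either 'c' or 'b'.
Scanning 'acacabaddacdddb' position-by-position:
  Pos 0: window 'ac' -> no
  Pos 1: window 'ca' -> no
  Pos 2: window 'ac' -> no
  Pos 3: window 'ca' -> no
  Pos 4: window 'ab' -> no
  Pos 5: window 'ba' -> no
  Pos 6: window 'ad' -> no
  Pos 7: window 'dd' -> no
  Pos 8: window 'da' -> no
  Pos 9: window 'ac' -> no
  Pos 10: window 'cd' -> no
  Pos 11: window 'dd' -> no
  Pos 12: window 'dd' -> no
  Pos 13: window 'db' -> no
  Pos 14: window 'b' -> no
Total matches: 0

0


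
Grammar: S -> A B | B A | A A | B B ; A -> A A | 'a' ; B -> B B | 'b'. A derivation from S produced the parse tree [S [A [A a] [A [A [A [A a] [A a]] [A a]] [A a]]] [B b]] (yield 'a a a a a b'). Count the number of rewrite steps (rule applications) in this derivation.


Every bracketed nonterminal node [X ...] in the tree is produced by exactly one rule application.
Reading the tree off as a leftmost derivation:
  Step 1: S  =>  A B   (applied S -> A B)
  Step 2: A B  =>  A A B   (applied A -> A A)
  Step 3: A A B  =>  a A B   (applied A -> a)
  Step 4: a A B  =>  a A A B   (applied A -> A A)
  Step 5: a A A B  =>  a A A A B   (applied A -> A A)
  Step 6: a A A A B  =>  a A A A A B   (applied A -> A A)
  Step 7: a A A A A B  =>  a a A A A B   (applied A -> a)
  Step 8: a a A A A B  =>  a a a A A B   (applied A -> a)
  Step 9: a a a A A B  =>  a a a a A B   (applied A -> a)
  Step 10: a a a a A B  =>  a a a a a B   (applied A -> a)
  Step 11: a a a a a B  =>  a a a a a b   (applied B -> b)
Final yield: a a a a a b
Total rewrite steps: 11

11


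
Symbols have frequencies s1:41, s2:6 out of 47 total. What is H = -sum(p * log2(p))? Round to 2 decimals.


Computing entropy H = -sum(p_i * log2(p_i)):
  s1: p = 41/47 = 0.8723, -p*log2(p) = 0.1719
  s2: p = 6/47 = 0.1277, -p*log2(p) = 0.3791
H = sum of terms = 0.5510
Rounded to 2 decimals: 0.55

0.55


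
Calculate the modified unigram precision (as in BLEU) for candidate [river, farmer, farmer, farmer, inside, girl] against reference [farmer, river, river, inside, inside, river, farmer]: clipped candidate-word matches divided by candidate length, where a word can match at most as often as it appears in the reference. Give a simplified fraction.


Reference word counts: {'farmer': 2, 'inside': 2, 'river': 3}
Checking each candidate word (with clipping):
  'river' -> in reference (ref count 3, used 1/3) -> match (matches: 1)
  'farmer' -> in reference (ref count 2, used 1/2) -> match (matches: 2)
  'farmer' -> in reference (ref count 2, used 2/2) -> match (matches: 3)
  'farmer' -> ref count 2 already used up (2/2) -> clipped, no match (matches: 3)
  'inside' -> in reference (ref count 2, used 1/2) -> match (matches: 4)
  'girl' -> not in reference -> no match (matches: 4)
Clipped matches: 4, Candidate length: 6
Precision = 4/6 = 2/3

2/3


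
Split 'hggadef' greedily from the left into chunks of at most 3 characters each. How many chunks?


'hggadef' has 7 characters.
Chunking with max size 3:
  Chunk 1: 'hgg' (positions 0-2)
  Chunk 2: 'ade' (positions 3-5)
  Chunk 3: 'f' (positions 6-6)
Total chunks: ceil(7 / 3) = 3

3


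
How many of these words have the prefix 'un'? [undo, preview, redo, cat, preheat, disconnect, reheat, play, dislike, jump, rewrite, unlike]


Checking each word for prefix 'un':
  'undo' -> YES, starts with 'un' (count: 1)
  'preview' -> no (count: 1)
  'redo' -> no (count: 1)
  'cat' -> no (count: 1)
  'preheat' -> no (count: 1)
  'disconnect' -> no (count: 1)
  'reheat' -> no (count: 1)
  'play' -> no (count: 1)
  'dislike' -> no (count: 1)
  'jump' -> no (count: 1)
  'rewrite' -> no (count: 1)
  'unlike' -> YES, starts with 'un' (count: 2)
Total with prefix 'un': 2

2


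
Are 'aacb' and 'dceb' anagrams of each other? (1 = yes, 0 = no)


Sort characters of 'aacb': 'aabc'
Sort characters of 'dceb': 'bcde'
Sorted forms differ -> they are NOT anagrams
Result: 0

0


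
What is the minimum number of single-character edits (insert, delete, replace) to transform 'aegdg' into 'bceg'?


Building DP table for s1='aegdg' (len 5) and s2='bceg' (len 4):
       b  c  e  g
    0  1  2  3  4
  a 1  1  2  3  4
  e 2  2  2  2  3
  g 3  3  3  3  2
  d 4  4  4  4  3
  g 5  5  5  5  4
Edit distance = dp[5][4] = 4

4


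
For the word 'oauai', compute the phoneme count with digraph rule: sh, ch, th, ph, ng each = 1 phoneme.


Parsing 'oauai' greedily, digraphs first:
  'o' -> vowel phoneme (phonemes so far: 1)
  'a' -> vowel phoneme (phonemes so far: 2)
  'u' -> vowel phoneme (phonemes so far: 3)
  'a' -> vowel phoneme (phonemes so far: 4)
  'i' -> vowel phoneme (phonemes so far: 5)
Total phonemes: 5

5


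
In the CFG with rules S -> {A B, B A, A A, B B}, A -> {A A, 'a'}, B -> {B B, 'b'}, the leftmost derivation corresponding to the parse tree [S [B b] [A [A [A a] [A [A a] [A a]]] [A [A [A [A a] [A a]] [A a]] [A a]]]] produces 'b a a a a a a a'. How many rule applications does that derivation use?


Every bracketed nonterminal node [X ...] in the tree is produced by exactly one rule application.
Reading the tree off as a leftmost derivation:
  Step 1: S  =>  B A   (applied S -> B A)
  Step 2: B A  =>  b A   (applied B -> b)
  Step 3: b A  =>  b A A   (applied A -> A A)
  Step 4: b A A  =>  b A A A   (applied A -> A A)
  Step 5: b A A A  =>  b a A A   (applied A -> a)
  Step 6: b a A A  =>  b a A A A   (applied A -> A A)
  Step 7: b a A A A  =>  b a a A A   (applied A -> a)
  Step 8: b a a A A  =>  b a a a A   (applied A -> a)
  Step 9: b a a a A  =>  b a a a A A   (applied A -> A A)
  Step 10: b a a a A A  =>  b a a a A A A   (applied A -> A A)
  Step 11: b a a a A A A  =>  b a a a A A A A   (applied A -> A A)
  Step 12: b a a a A A A A  =>  b a a a a A A A   (applied A -> a)
  Step 13: b a a a a A A A  =>  b a a a a a A A   (applied A -> a)
  Step 14: b a a a a a A A  =>  b a a a a a a A   (applied A -> a)
  Step 15: b a a a a a a A  =>  b a a a a a a a   (applied A -> a)
Final yield: b a a a a a a a
Total rewrite steps: 15

15


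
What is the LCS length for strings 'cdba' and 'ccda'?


DP table for LCS of 'cdba' and 'ccda':
       c  c  d  a
    0  0  0  0  0
  c 0  1  1  1  1
  d 0  1  1  2  2
  b 0  1  1  2  2
  a 0  1  1  2  3
LCS: 'cda'
LCS length = 3

3


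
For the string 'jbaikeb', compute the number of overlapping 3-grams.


String 'jbaikeb' has length L = 7.
Number of overlapping n-grams = L - n + 1
Substituting: 7 - 3 + 1 = 5

5


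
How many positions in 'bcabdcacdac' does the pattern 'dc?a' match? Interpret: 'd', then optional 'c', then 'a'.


Pattern: dc?a means 'd', then optional 'c', then 'a'.
Scanning 'bcabdcacdac' position-by-position:
  Pos 0: window 'bca' -> no
  Pos 1: window 'cab' -> no
  Pos 2: window 'abd' -> no
  Pos 3: window 'bdc' -> no
  Pos 4: window 'dca' -> MATCH
  Pos 5: window 'cac' -> no
  Pos 6: window 'acd' -> no
  Pos 7: window 'cda' -> no
  Pos 8: window 'dac' -> MATCH
  Pos 9: window 'ac' -> no
  Pos 10: window 'c' -> no
Total matches: 2

2


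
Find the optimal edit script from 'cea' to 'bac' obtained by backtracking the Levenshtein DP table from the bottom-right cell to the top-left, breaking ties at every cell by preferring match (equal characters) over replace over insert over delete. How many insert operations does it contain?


Edit distance = 3. Backtracking from cell (3, 3) with preference match > replace > insert > delete,
then listing the resulting alignment 'cea' -> 'bac' left to right:
  Step 1: replace c->b
  Step 2: replace e->a
  Step 3: replace a->c
Total insertions: 0

0


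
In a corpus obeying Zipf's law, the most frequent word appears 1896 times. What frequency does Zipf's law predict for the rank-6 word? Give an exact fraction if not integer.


Zipf's law: freq(rank) = f1 / rank
f1 = 1896, rank = 6
freq = 1896 / 6
= 316

316


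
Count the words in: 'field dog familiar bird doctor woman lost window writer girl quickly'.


Counting words by splitting on spaces:
  Word 1: 'field'
  Word 2: 'dog'
  Word 3: 'familiar'
  Word 4: 'bird'
  Word 5: 'doctor'
  Word 6: 'woman'
  Word 7: 'lost'
  Word 8: 'window'
  Word 9: 'writer'
  Word 10: 'girl'
  Word 11: 'quickly'
Total words: 11

11


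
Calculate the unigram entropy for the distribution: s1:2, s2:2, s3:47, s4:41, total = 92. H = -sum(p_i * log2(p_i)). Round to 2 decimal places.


Computing entropy H = -sum(p_i * log2(p_i)):
  s1: p = 2/92 = 0.0217, -p*log2(p) = 0.1201
  s2: p = 2/92 = 0.0217, -p*log2(p) = 0.1201
  s3: p = 47/92 = 0.5109, -p*log2(p) = 0.4950
  s4: p = 41/92 = 0.4457, -p*log2(p) = 0.5196
H = sum of terms = 1.2548
Rounded to 2 decimals: 1.25

1.25


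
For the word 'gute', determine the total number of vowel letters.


Scanning each character of 'gute':
  Position 1: 'g' -> consonant (running count: 0)
  Position 2: 'u' -> vowel (running count: 1)
  Position 3: 't' -> consonant (running count: 1)
  Position 4: 'e' -> vowel (running count: 2)
Total vowels: 2

2


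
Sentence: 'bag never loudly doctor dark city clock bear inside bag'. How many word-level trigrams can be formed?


Word trigrams from [10] words:
  Trigram 1: (bag never loudly)
  Trigram 2: (never loudly doctor)
  Trigram 3: (loudly doctor dark)
  Trigram 4: (doctor dark city)
  Trigram 5: (dark city clock)
  Trigram 6: (city clock bear)
  Trigram 7: (clock bear inside)
  Trigram 8: (bear inside bag)
Total word trigrams: 10 - 2 = 8

8


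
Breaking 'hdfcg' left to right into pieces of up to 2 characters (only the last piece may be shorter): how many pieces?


'hdfcg' has 5 characters.
Chunking with max size 2:
  Chunk 1: 'hd' (positions 0-1)
  Chunk 2: 'fc' (positions 2-3)
  Chunk 3: 'g' (positions 4-4)
Total chunks: ceil(5 / 2) = 3

3


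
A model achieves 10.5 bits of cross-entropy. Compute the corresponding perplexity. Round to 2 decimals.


Perplexity formula: PP = 2^H
H = 10.5
PP = 2^10.5
Decompose: 2^10.5 = 2^10 * 2^0.5 = 2^10 * sqrt(2)
2^10 = 1024, sqrt(2) ~ 1.4142136
PP ~ 1024 * 1.4142136 = 1448.1547264
Rounded to 2 decimals: 1448.15

1448.15


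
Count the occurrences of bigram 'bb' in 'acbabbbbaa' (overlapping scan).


Scanning 'acbabbbbaa' for bigram 'bb':
  Position 0: 'ac' -> no
  Position 1: 'cb' -> no
  Position 2: 'ba' -> no
  Position 3: 'ab' -> no
  Position 4: 'bb' -> MATCH
  Position 5: 'bb' -> MATCH
  Position 6: 'bb' -> MATCH
  Position 7: 'ba' -> no
  Position 8: 'aa' -> no
Total matches: 3

3


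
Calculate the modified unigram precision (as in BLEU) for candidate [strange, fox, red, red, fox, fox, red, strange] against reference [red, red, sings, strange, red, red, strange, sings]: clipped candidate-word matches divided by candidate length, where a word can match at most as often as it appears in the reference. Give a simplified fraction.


Reference word counts: {'red': 4, 'sings': 2, 'strange': 2}
Checking each candidate word (with clipping):
  'strange' -> in reference (ref count 2, used 1/2) -> match (matches: 1)
  'fox' -> not in reference -> no match (matches: 1)
  'red' -> in reference (ref count 4, used 1/4) -> match (matches: 2)
  'red' -> in reference (ref count 4, used 2/4) -> match (matches: 3)
  'fox' -> not in reference -> no match (matches: 3)
  'fox' -> not in reference -> no match (matches: 3)
  'red' -> in reference (ref count 4, used 3/4) -> match (matches: 4)
  'strange' -> in reference (ref count 2, used 2/2) -> match (matches: 5)
Clipped matches: 5, Candidate length: 8
Precision = 5/8

5/8


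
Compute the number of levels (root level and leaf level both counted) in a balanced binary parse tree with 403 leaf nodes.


In a balanced binary tree with n leaves the deepest leaf is ceil(log2(n)) edges below the root,
so counting node levels inclusive of root and leaves gives ceil(log2(n)) + 1 levels.
log2(403) = 8.6546
ceil(8.6546) = 9
levels = 9 + 1 = 10

10


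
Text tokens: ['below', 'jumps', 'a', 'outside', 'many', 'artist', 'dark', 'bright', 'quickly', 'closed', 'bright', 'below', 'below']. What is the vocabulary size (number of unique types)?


Listing all tokens and tracking unique types:
  Token 1: 'below' -> NEW (unique so far: 1)
  Token 2: 'jumps' -> NEW (unique so far: 2)
  Token 3: 'a' -> NEW (unique so far: 3)
  Token 4: 'outside' -> NEW (unique so far: 4)
  Token 5: 'many' -> NEW (unique so far: 5)
  Token 6: 'artist' -> NEW (unique so far: 6)
  Token 7: 'dark' -> NEW (unique so far: 7)
  Token 8: 'bright' -> NEW (unique so far: 8)
  Token 9: 'quickly' -> NEW (unique so far: 9)
  Token 10: 'closed' -> NEW (unique so far: 10)
  Token 11: 'bright' -> duplicate (unique so far: 10)
  Token 12: 'below' -> duplicate (unique so far: 10)
  Token 13: 'below' -> duplicate (unique so far: 10)
Unique types: ('a', 'artist', 'below', 'bright', 'closed', 'dark', 'jumps', 'many', 'outside', 'quickly')
Vocabulary size: 10

10


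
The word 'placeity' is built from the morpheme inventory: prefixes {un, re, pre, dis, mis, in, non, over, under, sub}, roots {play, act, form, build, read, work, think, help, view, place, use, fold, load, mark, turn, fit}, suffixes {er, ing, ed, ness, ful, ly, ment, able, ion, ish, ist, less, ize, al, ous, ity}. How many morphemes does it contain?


Segmenting 'placeity' against the inventory:
  'place' -> root (morpheme 1)
  'ity' -> suffix (morpheme 2)
Total morphemes: 2

2


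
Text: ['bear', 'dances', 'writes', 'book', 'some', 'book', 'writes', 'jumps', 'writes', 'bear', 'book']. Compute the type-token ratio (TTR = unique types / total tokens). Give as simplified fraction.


Tokens: 11
Unique types: ('bear', 'book', 'dances', 'jumps', 'some', 'writes') = 6
TTR = 6/11
Already in lowest terms.

6/11


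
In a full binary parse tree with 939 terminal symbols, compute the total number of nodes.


Leaf nodes (terminals): 939
Internal nodes = n - 1 = 939 - 1 = 938
Total = leaves + internal = 939 + 938 = 1877

1877


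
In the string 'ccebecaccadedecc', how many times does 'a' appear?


Scanning 'ccebecaccadedecc' for 'a':
  Position 6: 'a' -> MATCH (count: 1)
  Position 9: 'a' -> MATCH (count: 2)
Total occurrences of 'a': 2

2


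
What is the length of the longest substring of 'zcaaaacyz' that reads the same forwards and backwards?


Scanning 'zcaaaacyz' for palindromic substrings.
Substring at positions 1-6: 'caaaac'.
Check: reverse('caaaac') = 'caaaac' -> palindrome confirmed.
Neighbouring characters ('z' / 'y') break symmetry, so it cannot extend further.
No longer palindromic substring exists; longest length = 6

6


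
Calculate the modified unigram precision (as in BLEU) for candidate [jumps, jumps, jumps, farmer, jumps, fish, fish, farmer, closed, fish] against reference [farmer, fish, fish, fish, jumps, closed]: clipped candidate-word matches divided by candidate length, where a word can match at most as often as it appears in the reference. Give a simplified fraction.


Reference word counts: {'closed': 1, 'farmer': 1, 'fish': 3, 'jumps': 1}
Checking each candidate word (with clipping):
  'jumps' -> in reference (ref count 1, used 1/1) -> match (matches: 1)
  'jumps' -> ref count 1 already used up (1/1) -> clipped, no match (matches: 1)
  'jumps' -> ref count 1 already used up (1/1) -> clipped, no match (matches: 1)
  'farmer' -> in reference (ref count 1, used 1/1) -> match (matches: 2)
  'jumps' -> ref count 1 already used up (1/1) -> clipped, no match (matches: 2)
  'fish' -> in reference (ref count 3, used 1/3) -> match (matches: 3)
  'fish' -> in reference (ref count 3, used 2/3) -> match (matches: 4)
  'farmer' -> ref count 1 already used up (1/1) -> clipped, no match (matches: 4)
  'closed' -> in reference (ref count 1, used 1/1) -> match (matches: 5)
  'fish' -> in reference (ref count 3, used 3/3) -> match (matches: 6)
Clipped matches: 6, Candidate length: 10
Precision = 6/10 = 3/5

3/5


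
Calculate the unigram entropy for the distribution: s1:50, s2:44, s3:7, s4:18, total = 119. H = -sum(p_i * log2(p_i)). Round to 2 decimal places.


Computing entropy H = -sum(p_i * log2(p_i)):
  s1: p = 50/119 = 0.4202, -p*log2(p) = 0.5256
  s2: p = 44/119 = 0.3697, -p*log2(p) = 0.5307
  s3: p = 7/119 = 0.0588, -p*log2(p) = 0.2404
  s4: p = 18/119 = 0.1513, -p*log2(p) = 0.4122
H = sum of terms = 1.7089
Rounded to 2 decimals: 1.71

1.71


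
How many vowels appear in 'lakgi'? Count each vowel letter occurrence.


Scanning each character of 'lakgi':
  Position 1: 'l' -> consonant (running count: 0)
  Position 2: 'a' -> vowel (running count: 1)
  Position 3: 'k' -> consonant (running count: 1)
  Position 4: 'g' -> consonant (running count: 1)
  Position 5: 'i' -> vowel (running count: 2)
Total vowels: 2

2


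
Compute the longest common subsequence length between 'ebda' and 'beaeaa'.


DP table for LCS of 'ebda' and 'beaeaa':
       b  e  a  e  a  a
    0  0  0  0  0  0  0
  e 0  0  1  1  1  1  1
  b 0  1  1  1  1  1  1
  d 0  1  1  1  1  1  1
  a 0  1  1  2  2  2  2
LCS: 'ea'
LCS length = 2

2


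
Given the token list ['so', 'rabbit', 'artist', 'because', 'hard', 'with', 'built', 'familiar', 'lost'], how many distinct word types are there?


Listing all tokens and tracking unique types:
  Token 1: 'so' -> NEW (unique so far: 1)
  Token 2: 'rabbit' -> NEW (unique so far: 2)
  Token 3: 'artist' -> NEW (unique so far: 3)
  Token 4: 'because' -> NEW (unique so far: 4)
  Token 5: 'hard' -> NEW (unique so far: 5)
  Token 6: 'with' -> NEW (unique so far: 6)
  Token 7: 'built' -> NEW (unique so far: 7)
  Token 8: 'familiar' -> NEW (unique so far: 8)
  Token 9: 'lost' -> NEW (unique so far: 9)
Unique types: ('artist', 'because', 'built', 'familiar', 'hard', 'lost', 'rabbit', 'so', 'with')
Vocabulary size: 9

9


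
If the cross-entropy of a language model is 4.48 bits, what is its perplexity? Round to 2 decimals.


Perplexity formula: PP = 2^H
H = 4.48
PP = 2^4.48
Decompose: 2^4.48 = 2^4 * 2^0.48
2^4 = 16, 2^0.48 ~ 1.3947437
PP ~ 16 * 1.3947437 = 22.3158992
Rounded to 2 decimals: 22.32

22.32


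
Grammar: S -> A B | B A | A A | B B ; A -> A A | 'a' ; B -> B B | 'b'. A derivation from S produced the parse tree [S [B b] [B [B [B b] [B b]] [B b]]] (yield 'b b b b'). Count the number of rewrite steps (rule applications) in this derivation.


Every bracketed nonterminal node [X ...] in the tree is produced by exactly one rule application.
Reading the tree off as a leftmost derivation:
  Step 1: S  =>  B B   (applied S -> B B)
  Step 2: B B  =>  b B   (applied B -> b)
  Step 3: b B  =>  b B B   (applied B -> B B)
  Step 4: b B B  =>  b B B B   (applied B -> B B)
  Step 5: b B B B  =>  b b B B   (applied B -> b)
  Step 6: b b B B  =>  b b b B   (applied B -> b)
  Step 7: b b b B  =>  b b b b   (applied B -> b)
Final yield: b b b b
Total rewrite steps: 7

7


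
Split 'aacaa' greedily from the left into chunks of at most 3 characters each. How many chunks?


'aacaa' has 5 characters.
Chunking with max size 3:
  Chunk 1: 'aac' (positions 0-2)
  Chunk 2: 'aa' (positions 3-4)
Total chunks: ceil(5 / 3) = 2

2


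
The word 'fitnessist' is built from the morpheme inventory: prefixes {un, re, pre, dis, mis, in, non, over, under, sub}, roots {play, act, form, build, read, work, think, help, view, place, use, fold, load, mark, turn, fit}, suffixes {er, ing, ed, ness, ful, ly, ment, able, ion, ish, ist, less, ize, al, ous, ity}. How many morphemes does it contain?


Segmenting 'fitnessist' against the inventory:
  'fit' -> root (morpheme 1)
  'ness' -> suffix (morpheme 2)
  'ist' -> suffix (morpheme 3)
Total morphemes: 3

3


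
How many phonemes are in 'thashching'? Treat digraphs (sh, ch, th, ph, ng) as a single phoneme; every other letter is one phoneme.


Parsing 'thashching' greedily, digraphs first:
  'th' -> digraph (1 consonant phoneme) (phonemes so far: 1)
  'a' -> vowel phoneme (phonemes so far: 2)
  'sh' -> digraph (1 consonant phoneme) (phonemes so far: 3)
  'ch' -> digraph (1 consonant phoneme) (phonemes so far: 4)
  'i' -> vowel phoneme (phonemes so far: 5)
  'ng' -> digraph (1 consonant phoneme) (phonemes so far: 6)
Total phonemes: 6

6


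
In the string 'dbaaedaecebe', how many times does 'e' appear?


Scanning 'dbaaedaecebe' for 'e':
  Position 4: 'e' -> MATCH (count: 1)
  Position 7: 'e' -> MATCH (count: 2)
  Position 9: 'e' -> MATCH (count: 3)
  Position 11: 'e' -> MATCH (count: 4)
Total occurrences of 'e': 4

4


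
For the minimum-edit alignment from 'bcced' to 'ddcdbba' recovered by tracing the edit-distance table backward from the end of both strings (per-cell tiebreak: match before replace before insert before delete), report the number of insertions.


Edit distance = 6. Backtracking from cell (5, 7) with preference match > replace > insert > delete,
then listing the resulting alignment 'bcced' -> 'ddcdbba' left to right:
  Step 1: insert 'd' [insertion #1]
  Step 2: replace b->d
  Step 3: keep 'c'
  Step 4: insert 'd' [insertion #2]
  Step 5: replace c->b
  Step 6: replace e->b
  Step 7: replace d->a
Total insertions: 2

2


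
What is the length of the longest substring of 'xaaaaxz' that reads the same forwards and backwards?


Scanning 'xaaaaxz' for palindromic substrings.
Substring at positions 0-5: 'xaaaax'.
Check: reverse('xaaaax') = 'xaaaax' -> palindrome confirmed.
Neighbouring characters ('-' / 'z') break symmetry, so it cannot extend further.
No longer palindromic substring exists; longest length = 6

6


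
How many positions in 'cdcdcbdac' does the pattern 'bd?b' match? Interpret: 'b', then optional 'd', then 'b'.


Pattern: bd?b means 'b', then optional 'd', then 'b'.
Scanning 'cdcdcbdac' position-by-position:
  Pos 0: window 'cdc' -> no
  Pos 1: window 'dcd' -> no
  Pos 2: window 'cdc' -> no
  Pos 3: window 'dcb' -> no
  Pos 4: window 'cbd' -> no
  Pos 5: window 'bda' -> no
  Pos 6: window 'dac' -> no
  Pos 7: window 'ac' -> no
  Pos 8: window 'c' -> no
Total matches: 0

0


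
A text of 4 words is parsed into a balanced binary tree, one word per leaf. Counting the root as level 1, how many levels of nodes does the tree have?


In a balanced binary tree with n leaves the deepest leaf is ceil(log2(n)) edges below the root,
so counting node levels inclusive of root and leaves gives ceil(log2(n)) + 1 levels.
log2(4) = 2.0000
ceil(2.0000) = 2
levels = 2 + 1 = 3

3


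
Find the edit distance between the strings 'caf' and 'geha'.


Building DP table for s1='caf' (len 3) and s2='geha' (len 4):
       g  e  h  a
    0  1  2  3  4
  c 1  1  2  3  4
  a 2  2  2  3  3
  f 3  3  3  3  4
Edit distance = dp[3][4] = 4

4


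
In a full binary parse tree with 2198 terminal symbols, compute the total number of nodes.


Leaf nodes (terminals): 2198
Internal nodes = n - 1 = 2198 - 1 = 2197
Total = leaves + internal = 2198 + 2197 = 4395

4395


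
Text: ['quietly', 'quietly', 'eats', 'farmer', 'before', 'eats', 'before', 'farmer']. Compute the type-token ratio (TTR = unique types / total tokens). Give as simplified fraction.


Tokens: 8
Unique types: ('before', 'eats', 'farmer', 'quietly') = 4
TTR = 4/8
Simplify: divide both by 4 -> 1/2
TTR = 1/2

1/2


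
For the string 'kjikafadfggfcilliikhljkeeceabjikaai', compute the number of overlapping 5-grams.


String 'kjikafadfggfcilliikhljkeeceabjikaai' has length L = 35.
Number of overlapping n-grams = L - n + 1
Substituting: 35 - 5 + 1 = 31

31


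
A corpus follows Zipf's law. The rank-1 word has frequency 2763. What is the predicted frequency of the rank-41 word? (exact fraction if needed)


Zipf's law: freq(rank) = f1 / rank
f1 = 2763, rank = 41
freq = 2763 / 41
GCD(2763, 41) = 1
Simplified: 2763/41

2763/41


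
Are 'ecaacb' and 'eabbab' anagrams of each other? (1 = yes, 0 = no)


Sort characters of 'ecaacb': 'aabcce'
Sort characters of 'eabbab': 'aabbbe'
Sorted forms differ -> they are NOT anagrams
Result: 0

0


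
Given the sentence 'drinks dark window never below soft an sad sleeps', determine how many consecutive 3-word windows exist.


Word trigrams from [9] words:
  Trigram 1: (drinks dark window)
  Trigram 2: (dark window never)
  Trigram 3: (window never below)
  Trigram 4: (never below soft)
  Trigram 5: (below soft an)
  Trigram 6: (soft an sad)
  Trigram 7: (an sad sleeps)
Total word trigrams: 9 - 2 = 7

7


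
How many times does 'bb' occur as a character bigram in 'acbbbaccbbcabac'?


Scanning 'acbbbaccbbcabac' for bigram 'bb':
  Position 0: 'ac' -> no
  Position 1: 'cb' -> no
  Position 2: 'bb' -> MATCH
  Position 3: 'bb' -> MATCH
  Position 4: 'ba' -> no
  Position 5: 'ac' -> no
  Position 6: 'cc' -> no
  Position 7: 'cb' -> no
  Position 8: 'bb' -> MATCH
  Position 9: 'bc' -> no
  Position 10: 'ca' -> no
  Position 11: 'ab' -> no
  Position 12: 'ba' -> no
  Position 13: 'ac' -> no
Total matches: 3

3


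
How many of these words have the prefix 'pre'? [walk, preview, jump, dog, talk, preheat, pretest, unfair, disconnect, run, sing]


Checking each word for prefix 'pre':
  'walk' -> no (count: 0)
  'preview' -> YES, starts with 'pre' (count: 1)
  'jump' -> no (count: 1)
  'dog' -> no (count: 1)
  'talk' -> no (count: 1)
  'preheat' -> YES, starts with 'pre' (count: 2)
  'pretest' -> YES, starts with 'pre' (count: 3)
  'unfair' -> no (count: 3)
  'disconnect' -> no (count: 3)
  'run' -> no (count: 3)
  'sing' -> no (count: 3)
Total with prefix 'pre': 3

3


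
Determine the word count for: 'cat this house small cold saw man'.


Counting words by splitting on spaces:
  Word 1: 'cat'
  Word 2: 'this'
  Word 3: 'house'
  Word 4: 'small'
  Word 5: 'cold'
  Word 6: 'saw'
  Word 7: 'man'
Total words: 7

7


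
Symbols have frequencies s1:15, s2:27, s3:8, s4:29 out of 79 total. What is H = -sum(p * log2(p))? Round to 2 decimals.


Computing entropy H = -sum(p_i * log2(p_i)):
  s1: p = 15/79 = 0.1899, -p*log2(p) = 0.4551
  s2: p = 27/79 = 0.3418, -p*log2(p) = 0.5294
  s3: p = 8/79 = 0.1013, -p*log2(p) = 0.3346
  s4: p = 29/79 = 0.3671, -p*log2(p) = 0.5307
H = sum of terms = 1.8498
Rounded to 2 decimals: 1.85

1.85


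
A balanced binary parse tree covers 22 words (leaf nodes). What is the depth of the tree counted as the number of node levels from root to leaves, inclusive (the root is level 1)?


In a balanced binary tree with n leaves the deepest leaf is ceil(log2(n)) edges below the root,
so counting node levels inclusive of root and leaves gives ceil(log2(n)) + 1 levels.
log2(22) = 4.4594
ceil(4.4594) = 5
levels = 5 + 1 = 6

6


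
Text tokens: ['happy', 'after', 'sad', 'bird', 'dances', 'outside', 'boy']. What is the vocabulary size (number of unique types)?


Listing all tokens and tracking unique types:
  Token 1: 'happy' -> NEW (unique so far: 1)
  Token 2: 'after' -> NEW (unique so far: 2)
  Token 3: 'sad' -> NEW (unique so far: 3)
  Token 4: 'bird' -> NEW (unique so far: 4)
  Token 5: 'dances' -> NEW (unique so far: 5)
  Token 6: 'outside' -> NEW (unique so far: 6)
  Token 7: 'boy' -> NEW (unique so far: 7)
Unique types: ('after', 'bird', 'boy', 'dances', 'happy', 'outside', 'sad')
Vocabulary size: 7

7


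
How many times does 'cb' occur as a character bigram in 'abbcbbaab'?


Scanning 'abbcbbaab' for bigram 'cb':
  Position 0: 'ab' -> no
  Position 1: 'bb' -> no
  Position 2: 'bc' -> no
  Position 3: 'cb' -> MATCH
  Position 4: 'bb' -> no
  Position 5: 'ba' -> no
  Position 6: 'aa' -> no
  Position 7: 'ab' -> no
Total matches: 1

1


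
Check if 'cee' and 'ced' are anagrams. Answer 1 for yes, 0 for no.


Sort characters of 'cee': 'cee'
Sort characters of 'ced': 'cde'
Sorted forms differ -> they are NOT anagrams
Result: 0

0


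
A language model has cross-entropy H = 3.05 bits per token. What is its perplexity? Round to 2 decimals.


Perplexity formula: PP = 2^H
H = 3.05
PP = 2^3.05
Decompose: 2^3.05 = 2^3 * 2^0.05
2^3 = 8, 2^0.05 ~ 1.0352649
PP ~ 8 * 1.0352649 = 8.2821192
Rounded to 2 decimals: 8.28

8.28


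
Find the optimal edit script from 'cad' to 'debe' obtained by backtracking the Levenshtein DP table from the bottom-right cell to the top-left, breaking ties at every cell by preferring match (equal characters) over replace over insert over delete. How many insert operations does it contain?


Edit distance = 4. Backtracking from cell (3, 4) with preference match > replace > insert > delete,
then listing the resulting alignment 'cad' -> 'debe' left to right:
  Step 1: insert 'd' [insertion #1]
  Step 2: replace c->e
  Step 3: replace a->b
  Step 4: replace d->e
Total insertions: 1

1


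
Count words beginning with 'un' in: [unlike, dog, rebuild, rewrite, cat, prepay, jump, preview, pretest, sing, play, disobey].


Checking each word for prefix 'un':
  'unlike' -> YES, starts with 'un' (count: 1)
  'dog' -> no (count: 1)
  'rebuild' -> no (count: 1)
  'rewrite' -> no (count: 1)
  'cat' -> no (count: 1)
  'prepay' -> no (count: 1)
  'jump' -> no (count: 1)
  'preview' -> no (count: 1)
  'pretest' -> no (count: 1)
  'sing' -> no (count: 1)
  'play' -> no (count: 1)
  'disobey' -> no (count: 1)
Total with prefix 'un': 1

1


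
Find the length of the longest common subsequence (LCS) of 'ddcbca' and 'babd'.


DP table for LCS of 'ddcbca' and 'babd':
       b  a  b  d
    0  0  0  0  0
  d 0  0  0  0  1
  d 0  0  0  0  1
  c 0  0  0  0  1
  b 0  1  1  1  1
  c 0  1  1  1  1
  a 0  1  2  2  2
LCS: 'ba'
LCS length = 2

2


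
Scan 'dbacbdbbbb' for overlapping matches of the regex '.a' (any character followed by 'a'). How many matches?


Pattern: .a means any character followed by 'a'.
Scanning 'dbacbdbbbb' position-by-position:
  Pos 0: window 'db' -> no
  Pos 1: window 'ba' -> MATCH
  Pos 2: window 'ac' -> no
  Pos 3: window 'cb' -> no
  Pos 4: window 'bd' -> no
  Pos 5: window 'db' -> no
  Pos 6: window 'bb' -> no
  Pos 7: window 'bb' -> no
  Pos 8: window 'bb' -> no
  Pos 9: window 'b' -> no
Total matches: 1

1


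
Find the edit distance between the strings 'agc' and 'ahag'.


Building DP table for s1='agc' (len 3) and s2='ahag' (len 4):
       a  h  a  g
    0  1  2  3  4
  a 1  0  1  2  3
  g 2  1  1  2  2
  c 3  2  2  2  3
Edit distance = dp[3][4] = 3

3


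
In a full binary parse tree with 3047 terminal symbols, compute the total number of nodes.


Leaf nodes (terminals): 3047
Internal nodes = n - 1 = 3047 - 1 = 3046
Total = leaves + internal = 3047 + 3046 = 6093

6093


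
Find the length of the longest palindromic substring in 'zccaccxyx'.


Scanning 'zccaccxyx' for palindromic substrings.
Substring at positions 1-5: 'ccacc'.
Check: reverse('ccacc') = 'ccacc' -> palindrome confirmed.
Neighbouring characters ('z' / 'x') break symmetry, so it cannot extend further.
No longer palindromic substring exists; longest length = 5

5


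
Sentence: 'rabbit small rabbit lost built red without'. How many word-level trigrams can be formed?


Word trigrams from [7] words:
  Trigram 1: (rabbit small rabbit)
  Trigram 2: (small rabbit lost)
  Trigram 3: (rabbit lost built)
  Trigram 4: (lost built red)
  Trigram 5: (built red without)
Total word trigrams: 7 - 2 = 5

5


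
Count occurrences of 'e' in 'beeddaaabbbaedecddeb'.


Scanning 'beeddaaabbbaedecddeb' for 'e':
  Position 1: 'e' -> MATCH (count: 1)
  Position 2: 'e' -> MATCH (count: 2)
  Position 12: 'e' -> MATCH (count: 3)
  Position 14: 'e' -> MATCH (count: 4)
  Position 18: 'e' -> MATCH (count: 5)
Total occurrences of 'e': 5

5


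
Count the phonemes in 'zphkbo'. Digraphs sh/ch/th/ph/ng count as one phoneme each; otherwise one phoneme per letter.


Parsing 'zphkbo' greedily, digraphs first:
  'z' -> consonant phoneme (phonemes so far: 1)
  'ph' -> digraph (1 consonant phoneme) (phonemes so far: 2)
  'k' -> consonant phoneme (phonemes so far: 3)
  'b' -> consonant phoneme (phonemes so far: 4)
  'o' -> vowel phoneme (phonemes so far: 5)
Total phonemes: 5

5


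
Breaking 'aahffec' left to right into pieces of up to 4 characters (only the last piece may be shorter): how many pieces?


'aahffec' has 7 characters.
Chunking with max size 4:
  Chunk 1: 'aahf' (positions 0-3)
  Chunk 2: 'fec' (positions 4-6)
Total chunks: ceil(7 / 4) = 2

2


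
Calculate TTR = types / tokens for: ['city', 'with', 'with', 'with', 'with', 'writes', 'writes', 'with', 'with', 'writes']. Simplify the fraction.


Tokens: 10
Unique types: ('city', 'with', 'writes') = 3
TTR = 3/10
Already in lowest terms.

3/10


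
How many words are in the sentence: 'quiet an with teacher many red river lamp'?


Counting words by splitting on spaces:
  Word 1: 'quiet'
  Word 2: 'an'
  Word 3: 'with'
  Word 4: 'teacher'
  Word 5: 'many'
  Word 6: 'red'
  Word 7: 'river'
  Word 8: 'lamp'
Total words: 8

8


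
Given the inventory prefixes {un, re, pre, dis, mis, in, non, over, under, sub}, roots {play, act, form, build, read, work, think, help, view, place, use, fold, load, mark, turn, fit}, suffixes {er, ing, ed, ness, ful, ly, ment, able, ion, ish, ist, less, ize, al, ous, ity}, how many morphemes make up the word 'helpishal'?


Segmenting 'helpishal' against the inventory:
  'help' -> root (morpheme 1)
  'ish' -> suffix (morpheme 2)
  'al' -> suffix (morpheme 3)
Total morphemes: 3

3
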